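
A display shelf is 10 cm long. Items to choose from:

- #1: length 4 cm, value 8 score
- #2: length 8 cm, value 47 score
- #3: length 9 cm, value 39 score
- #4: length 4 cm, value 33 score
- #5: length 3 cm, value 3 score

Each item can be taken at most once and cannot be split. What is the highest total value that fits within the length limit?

47 score

This is a 0/1 knapsack; check combinations near the capacity.
- #2: length 8, value 47
- #1+#4: length 4+4=8, value 8+33=41
- #3: length 9, value 39
- #4+#5: length 4+3=7, value 33+3=36
- #4: length 4, value 33
Best: 47 score.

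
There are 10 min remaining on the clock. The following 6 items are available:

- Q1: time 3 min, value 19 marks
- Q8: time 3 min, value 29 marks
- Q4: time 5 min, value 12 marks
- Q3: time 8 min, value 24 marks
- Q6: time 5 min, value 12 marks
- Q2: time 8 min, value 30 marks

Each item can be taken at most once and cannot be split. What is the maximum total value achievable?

This is a 0/1 knapsack; check combinations near the capacity.
- Q1+Q8: time 3+3=6, value 19+29=48
- Q8+Q4: time 3+5=8, value 29+12=41
- Q8+Q6: time 3+5=8, value 29+12=41
Best: 48 marks.

48 marks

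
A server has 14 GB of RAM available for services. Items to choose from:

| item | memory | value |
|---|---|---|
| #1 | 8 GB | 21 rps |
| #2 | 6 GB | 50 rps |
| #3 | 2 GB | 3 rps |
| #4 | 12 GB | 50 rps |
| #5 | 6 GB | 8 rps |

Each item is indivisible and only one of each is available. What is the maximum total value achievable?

Check high-value combinations within 14 GB:
- #1+#2: memory 8+6=14, value 21+50=71
- #2+#3+#5: memory 6+2+6=14, value 50+3+8=61
- #2+#5: memory 6+6=12, value 50+8=58
- #2+#3: memory 6+2=8, value 50+3=53
Best: 71 rps.

71 rps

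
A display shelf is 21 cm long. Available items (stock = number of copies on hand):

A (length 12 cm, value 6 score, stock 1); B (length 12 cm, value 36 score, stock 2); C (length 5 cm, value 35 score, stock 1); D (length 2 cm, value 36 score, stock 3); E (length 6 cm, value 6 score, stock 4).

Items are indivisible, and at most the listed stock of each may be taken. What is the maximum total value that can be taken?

Best selections within length 21 and stock limits:
- 1×C + 3×D + 1×E: length 17, value 149
- 1×B + 3×D: length 18, value 144
- 1×C + 3×D: length 11, value 143
- 1×B + 1×C + 2×D: length 21, value 143
Best: 149 score.

149 score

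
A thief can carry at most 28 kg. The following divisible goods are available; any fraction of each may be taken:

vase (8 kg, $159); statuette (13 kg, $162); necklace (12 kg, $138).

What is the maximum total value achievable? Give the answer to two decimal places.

401.50

Take in order of value per unit:
- vase (159/8 per unit): all 8 → value 159, running total 159.00
- statuette (162/13 per unit): all 13 → value 162, running total 321.00
- necklace (138/12 per unit): 7 of 12 → value 7×138/12 = 80.5000, running total 401.50
Total 401.50.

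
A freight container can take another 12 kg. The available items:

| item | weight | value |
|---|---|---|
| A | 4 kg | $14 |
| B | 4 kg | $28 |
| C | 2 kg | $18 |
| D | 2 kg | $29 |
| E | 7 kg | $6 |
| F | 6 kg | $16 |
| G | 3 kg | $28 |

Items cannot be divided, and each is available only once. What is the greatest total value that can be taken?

$103

Check high-value combinations within 12 kg:
- B+C+D+G: weight 4+2+2+3=11, value 28+18+29+28=103
- A+C+D+G: weight 4+2+2+3=11, value 14+18+29+28=89
- A+B+C+D: weight 4+4+2+2=12, value 14+28+18+29=89
- B+D+G: weight 4+2+3=9, value 28+29+28=85
Best: $103.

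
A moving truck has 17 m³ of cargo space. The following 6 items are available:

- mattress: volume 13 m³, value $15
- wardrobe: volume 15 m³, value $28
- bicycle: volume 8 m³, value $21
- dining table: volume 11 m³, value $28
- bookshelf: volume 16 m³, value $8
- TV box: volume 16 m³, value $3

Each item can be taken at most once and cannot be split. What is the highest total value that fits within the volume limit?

Check high-value combinations within 17 m³:
- dining table: volume 11, value 28
- wardrobe: volume 15, value 28
- bicycle: volume 8, value 21
- mattress: volume 13, value 15
Best: $28.

$28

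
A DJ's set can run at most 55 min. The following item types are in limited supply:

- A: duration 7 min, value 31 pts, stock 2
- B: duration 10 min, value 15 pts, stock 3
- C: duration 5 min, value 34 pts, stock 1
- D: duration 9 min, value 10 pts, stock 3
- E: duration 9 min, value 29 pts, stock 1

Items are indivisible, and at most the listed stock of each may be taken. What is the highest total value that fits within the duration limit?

Top feasible selections:
- 2×A + 2×B + 1×C + 1×E: duration 48, value 155
- 2×A + 1×C + 3×D + 1×E: duration 55, value 155
- 2×A + 1×B + 1×C + 1×D + 1×E: duration 47, value 150
- 2×A + 1×C + 2×D + 1×E: duration 46, value 145
Best: 155 pts.

155 pts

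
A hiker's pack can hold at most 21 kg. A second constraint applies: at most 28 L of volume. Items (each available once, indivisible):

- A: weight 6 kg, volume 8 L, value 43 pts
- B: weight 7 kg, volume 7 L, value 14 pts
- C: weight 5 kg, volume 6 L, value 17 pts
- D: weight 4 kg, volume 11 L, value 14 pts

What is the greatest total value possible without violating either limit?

Feasible sets respecting both limits:
- A+B+C: weight 18, volume 21, value 74
- A+C+D: weight 15, volume 25, value 74
- A+B+D: weight 17, volume 26, value 71
Best: 74 pts.

74 pts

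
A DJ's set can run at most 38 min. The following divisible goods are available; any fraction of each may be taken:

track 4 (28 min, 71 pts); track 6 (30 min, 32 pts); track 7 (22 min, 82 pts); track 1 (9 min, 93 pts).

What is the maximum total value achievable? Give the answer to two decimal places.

192.75

Take in order of value per unit:
- track 1 (93/9 per unit): all 9 → value 93, running total 93.00
- track 7 (82/22 per unit): all 22 → value 82, running total 175.00
- track 4 (71/28 per unit): 7 of 28 → value 7×71/28 = 17.7500, running total 192.75
Total 192.75.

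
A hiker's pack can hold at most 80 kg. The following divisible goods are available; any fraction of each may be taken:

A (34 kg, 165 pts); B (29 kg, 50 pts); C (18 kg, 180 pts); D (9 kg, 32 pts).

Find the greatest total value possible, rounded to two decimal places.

409.76

Take in order of value per unit:
- C (180/18 per unit): all 18 → value 180, running total 180.00
- A (165/34 per unit): all 34 → value 165, running total 345.00
- D (32/9 per unit): all 9 → value 32, running total 377.00
- B (50/29 per unit): 19 of 29 → value 19×50/29 = 32.7586, running total 409.76
Total 409.76.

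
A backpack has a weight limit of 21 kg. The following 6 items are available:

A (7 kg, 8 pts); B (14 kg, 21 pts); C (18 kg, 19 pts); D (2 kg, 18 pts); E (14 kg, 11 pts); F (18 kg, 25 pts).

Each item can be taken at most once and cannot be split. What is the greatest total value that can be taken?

43 pts

Check high-value combinations within 21 kg:
- D+F: weight 2+18=20, value 18+25=43
- B+D: weight 14+2=16, value 21+18=39
- C+D: weight 18+2=20, value 19+18=37
- D+E: weight 2+14=16, value 18+11=29
Best: 43 pts.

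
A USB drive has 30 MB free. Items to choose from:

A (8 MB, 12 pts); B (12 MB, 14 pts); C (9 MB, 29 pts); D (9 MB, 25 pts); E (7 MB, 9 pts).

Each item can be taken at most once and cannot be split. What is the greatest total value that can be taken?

Check high-value combinations within 30 MB:
- B+C+D: size 12+9+9=30, value 14+29+25=68
- A+C+D: size 8+9+9=26, value 12+29+25=66
- C+D+E: size 9+9+7=25, value 29+25+9=63
- A+B+C: size 8+12+9=29, value 12+14+29=55
- C+D: size 9+9=18, value 29+25=54
Best: 68 pts.

68 pts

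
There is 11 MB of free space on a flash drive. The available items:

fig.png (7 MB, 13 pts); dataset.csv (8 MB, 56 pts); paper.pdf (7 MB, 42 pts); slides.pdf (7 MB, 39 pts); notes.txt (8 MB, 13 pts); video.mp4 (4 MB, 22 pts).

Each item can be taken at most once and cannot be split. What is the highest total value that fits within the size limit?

64 pts

Check high-value combinations within 11 MB:
- paper.pdf+video.mp4: size 7+4=11, value 42+22=64
- slides.pdf+video.mp4: size 7+4=11, value 39+22=61
- dataset.csv: size 8, value 56
- paper.pdf: size 7, value 42
Best: 64 pts.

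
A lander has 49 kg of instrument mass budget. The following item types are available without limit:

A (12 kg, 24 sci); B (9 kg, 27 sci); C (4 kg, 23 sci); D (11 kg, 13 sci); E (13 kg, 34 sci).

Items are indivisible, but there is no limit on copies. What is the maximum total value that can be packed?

Best value-per-unit is C at 23/4, and filling with it alone uses mass 12×4=48. No mix of the others beats 12×23 = 276.

276 sci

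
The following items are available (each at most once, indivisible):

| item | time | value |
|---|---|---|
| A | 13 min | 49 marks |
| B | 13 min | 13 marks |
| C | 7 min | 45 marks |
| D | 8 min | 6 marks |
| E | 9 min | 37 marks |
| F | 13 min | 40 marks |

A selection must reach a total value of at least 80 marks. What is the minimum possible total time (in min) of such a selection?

Subsets with value ≥ 80, sorted by total time:
- C+E: time 16, value 82
- A+C: time 20, value 94
- C+F: time 20, value 85
Minimum time: 16 min.

16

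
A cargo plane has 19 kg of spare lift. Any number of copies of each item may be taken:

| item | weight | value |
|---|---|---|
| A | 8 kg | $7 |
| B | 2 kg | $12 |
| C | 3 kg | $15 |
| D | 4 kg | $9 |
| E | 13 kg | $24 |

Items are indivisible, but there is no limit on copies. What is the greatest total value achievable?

Best value-per-unit is B at 12/2; filling with it alone gives 9×12 = 108.
Optimal mix: 8×B + 1×C → weight 19, value 111.

$111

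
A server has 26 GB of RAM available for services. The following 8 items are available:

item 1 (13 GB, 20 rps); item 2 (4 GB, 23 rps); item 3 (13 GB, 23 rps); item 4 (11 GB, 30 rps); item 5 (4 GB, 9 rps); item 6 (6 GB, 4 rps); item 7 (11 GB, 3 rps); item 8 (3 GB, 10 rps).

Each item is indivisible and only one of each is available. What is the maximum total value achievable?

Check high-value combinations within 26 GB:
- item 2+item 4+item 5+item 8: memory 4+11+4+3=22, value 23+30+9+10=72
- item 2+item 4+item 6+item 8: memory 4+11+6+3=24, value 23+30+4+10=67
- item 2+item 4+item 5+item 6: memory 4+11+4+6=25, value 23+30+9+4=66
- item 2+item 3+item 5+item 8: memory 4+13+4+3=24, value 23+23+9+10=65
Best: 72 rps.

72 rps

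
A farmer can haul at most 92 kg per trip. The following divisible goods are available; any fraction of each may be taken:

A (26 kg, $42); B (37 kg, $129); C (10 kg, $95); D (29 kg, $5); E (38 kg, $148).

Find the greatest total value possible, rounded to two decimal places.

383.31

Take in order of value per unit:
- C (95/10 per unit): all 10 → value 95, running total 95.00
- E (148/38 per unit): all 38 → value 148, running total 243.00
- B (129/37 per unit): all 37 → value 129, running total 372.00
- A (42/26 per unit): 7 of 26 → value 7×42/26 = 11.3077, running total 383.31
Total 383.31.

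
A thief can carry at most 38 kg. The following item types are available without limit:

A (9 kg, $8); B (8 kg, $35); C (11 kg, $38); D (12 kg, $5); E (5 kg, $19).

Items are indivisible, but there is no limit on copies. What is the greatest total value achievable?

$159

Best value-per-unit is B at 35/8; filling with it alone gives 4×35 = 140.
Optimal mix: 4×B + 1×E → weight 37, value 159.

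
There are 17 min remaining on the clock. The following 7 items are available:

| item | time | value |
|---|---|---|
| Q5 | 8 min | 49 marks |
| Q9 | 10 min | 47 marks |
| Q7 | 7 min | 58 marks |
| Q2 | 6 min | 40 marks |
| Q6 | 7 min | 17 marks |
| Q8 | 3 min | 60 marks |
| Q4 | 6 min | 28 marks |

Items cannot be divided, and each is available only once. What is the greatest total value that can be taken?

Check high-value combinations within 17 min:
- Q7+Q2+Q8: time 7+6+3=16, value 58+40+60=158
- Q5+Q2+Q8: time 8+6+3=17, value 49+40+60=149
- Q7+Q8+Q4: time 7+3+6=16, value 58+60+28=146
- Q5+Q8+Q4: time 8+3+6=17, value 49+60+28=137
Best: 158 marks.

158 marks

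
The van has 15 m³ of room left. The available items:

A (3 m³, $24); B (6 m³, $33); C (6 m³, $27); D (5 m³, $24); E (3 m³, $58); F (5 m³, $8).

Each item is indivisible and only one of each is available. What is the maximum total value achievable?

$118

This is a 0/1 knapsack; check combinations near the capacity.
- B+C+E: volume 6+6+3=15, value 33+27+58=118
- A+B+E: volume 3+6+3=12, value 24+33+58=115
- B+D+E: volume 6+5+3=14, value 33+24+58=115
Best: $118.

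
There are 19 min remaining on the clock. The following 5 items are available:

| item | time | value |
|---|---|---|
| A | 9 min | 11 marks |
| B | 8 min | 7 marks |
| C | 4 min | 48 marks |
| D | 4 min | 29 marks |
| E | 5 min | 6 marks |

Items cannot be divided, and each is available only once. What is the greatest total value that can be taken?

88 marks

This is a 0/1 knapsack; check combinations near the capacity.
- A+C+D: time 9+4+4=17, value 11+48+29=88
- B+C+D: time 8+4+4=16, value 7+48+29=84
- C+D+E: time 4+4+5=13, value 48+29+6=83
- C+D: time 4+4=8, value 48+29=77
Best: 88 marks.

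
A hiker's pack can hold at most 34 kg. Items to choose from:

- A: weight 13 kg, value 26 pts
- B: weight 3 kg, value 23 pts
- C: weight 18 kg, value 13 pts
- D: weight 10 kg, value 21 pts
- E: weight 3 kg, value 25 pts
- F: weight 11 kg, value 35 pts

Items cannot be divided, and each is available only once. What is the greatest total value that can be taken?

This is a 0/1 knapsack; check combinations near the capacity.
- A+B+E+F: weight 13+3+3+11=30, value 26+23+25+35=109
- B+D+E+F: weight 3+10+3+11=27, value 23+21+25+35=104
- A+B+D+E: weight 13+3+10+3=29, value 26+23+21+25=95
- A+E+F: weight 13+3+11=27, value 26+25+35=86
- A+B+F: weight 13+3+11=27, value 26+23+35=84
Best: 109 pts.

109 pts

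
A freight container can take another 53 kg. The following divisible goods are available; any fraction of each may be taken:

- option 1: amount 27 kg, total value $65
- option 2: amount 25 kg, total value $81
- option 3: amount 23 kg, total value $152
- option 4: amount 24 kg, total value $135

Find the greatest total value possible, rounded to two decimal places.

306.44

Take in order of value per unit:
- option 3 (152/23 per unit): all 23 → value 152, running total 152.00
- option 4 (135/24 per unit): all 24 → value 135, running total 287.00
- option 2 (81/25 per unit): 6 of 25 → value 6×81/25 = 19.4400, running total 306.44
Total 306.44.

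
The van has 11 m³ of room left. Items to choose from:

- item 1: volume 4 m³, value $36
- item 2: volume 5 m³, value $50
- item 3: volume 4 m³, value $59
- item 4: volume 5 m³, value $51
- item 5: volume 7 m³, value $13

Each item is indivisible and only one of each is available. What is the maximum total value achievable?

$110

Check high-value combinations within 11 m³:
- item 3+item 4: volume 4+5=9, value 59+51=110
- item 2+item 3: volume 5+4=9, value 50+59=109
- item 2+item 4: volume 5+5=10, value 50+51=101
- item 1+item 3: volume 4+4=8, value 36+59=95
- item 1+item 4: volume 4+5=9, value 36+51=87
Best: $110.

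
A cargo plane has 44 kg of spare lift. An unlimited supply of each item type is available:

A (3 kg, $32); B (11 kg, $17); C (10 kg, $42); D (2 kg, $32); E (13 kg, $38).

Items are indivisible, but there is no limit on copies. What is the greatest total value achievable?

$704

Best value-per-unit is D at 32/2, and filling with it alone uses weight 22×2=44. No mix of the others beats 22×32 = 704.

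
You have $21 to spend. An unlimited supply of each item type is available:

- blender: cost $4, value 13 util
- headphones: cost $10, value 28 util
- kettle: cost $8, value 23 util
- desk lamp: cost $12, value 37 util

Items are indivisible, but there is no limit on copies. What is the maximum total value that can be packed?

65 util

Best value-per-unit is blender at 13/4, and filling with it alone uses cost 5×4=20. No mix of the others beats 5×13 = 65.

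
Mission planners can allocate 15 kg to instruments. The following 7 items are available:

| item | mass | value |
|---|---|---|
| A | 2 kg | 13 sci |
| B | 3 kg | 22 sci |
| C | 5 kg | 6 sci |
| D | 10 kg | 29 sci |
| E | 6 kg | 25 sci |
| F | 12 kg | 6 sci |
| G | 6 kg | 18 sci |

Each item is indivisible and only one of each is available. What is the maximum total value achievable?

Check high-value combinations within 15 kg:
- B+E+G: mass 3+6+6=15, value 22+25+18=65
- A+B+D: mass 2+3+10=15, value 13+22+29=64
- A+B+E: mass 2+3+6=11, value 13+22+25=60
- A+E+G: mass 2+6+6=14, value 13+25+18=56
- A+B+G: mass 2+3+6=11, value 13+22+18=53
Best: 65 sci.

65 sci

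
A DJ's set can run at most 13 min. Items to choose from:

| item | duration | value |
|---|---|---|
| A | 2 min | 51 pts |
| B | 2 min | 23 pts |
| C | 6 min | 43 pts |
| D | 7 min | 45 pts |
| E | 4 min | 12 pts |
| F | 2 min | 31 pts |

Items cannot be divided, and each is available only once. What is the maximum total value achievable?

150 pts

This is a 0/1 knapsack; check combinations near the capacity.
- A+B+D+F: duration 2+2+7+2=13, value 51+23+45+31=150
- A+B+C+F: duration 2+2+6+2=12, value 51+23+43+31=148
- A+D+F: duration 2+7+2=11, value 51+45+31=127
- A+C+F: duration 2+6+2=10, value 51+43+31=125
Best: 150 pts.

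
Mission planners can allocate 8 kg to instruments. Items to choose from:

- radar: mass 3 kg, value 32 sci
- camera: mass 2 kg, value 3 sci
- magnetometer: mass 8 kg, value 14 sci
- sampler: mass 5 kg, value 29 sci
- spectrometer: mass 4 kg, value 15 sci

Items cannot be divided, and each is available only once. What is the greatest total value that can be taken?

Check high-value combinations within 8 kg:
- radar+sampler: mass 3+5=8, value 32+29=61
- radar+spectrometer: mass 3+4=7, value 32+15=47
- radar+camera: mass 3+2=5, value 32+3=35
- radar: mass 3, value 32
Best: 61 sci.

61 sci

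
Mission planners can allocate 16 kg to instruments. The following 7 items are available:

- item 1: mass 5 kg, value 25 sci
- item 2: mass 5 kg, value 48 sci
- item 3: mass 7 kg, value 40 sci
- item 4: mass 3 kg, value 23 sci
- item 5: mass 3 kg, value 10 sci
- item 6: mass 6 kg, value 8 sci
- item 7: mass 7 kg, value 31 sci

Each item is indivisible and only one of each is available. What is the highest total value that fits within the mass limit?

Check high-value combinations within 16 kg:
- item 2+item 3+item 4: mass 5+7+3=15, value 48+40+23=111
- item 1+item 2+item 4+item 5: mass 5+5+3+3=16, value 25+48+23+10=106
- item 2+item 4+item 7: mass 5+3+7=15, value 48+23+31=102
Best: 111 sci.

111 sci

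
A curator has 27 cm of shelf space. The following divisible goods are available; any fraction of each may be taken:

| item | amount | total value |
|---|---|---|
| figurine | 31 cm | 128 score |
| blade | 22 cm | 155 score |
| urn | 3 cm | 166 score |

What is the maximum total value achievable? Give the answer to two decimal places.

329.26

Take in order of value per unit:
- urn (166/3 per unit): all 3 → value 166, running total 166.00
- blade (155/22 per unit): all 22 → value 155, running total 321.00
- figurine (128/31 per unit): 2 of 31 → value 2×128/31 = 8.2581, running total 329.26
Total 329.26.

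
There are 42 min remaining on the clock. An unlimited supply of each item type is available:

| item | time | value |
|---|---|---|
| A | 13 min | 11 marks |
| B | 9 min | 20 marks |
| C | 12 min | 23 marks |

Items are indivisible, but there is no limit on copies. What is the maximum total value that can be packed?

Best value-per-unit is B at 20/9; filling with it alone gives 4×20 = 80.
Optimal mix: 2×B + 2×C → time 42, value 86.

86 marks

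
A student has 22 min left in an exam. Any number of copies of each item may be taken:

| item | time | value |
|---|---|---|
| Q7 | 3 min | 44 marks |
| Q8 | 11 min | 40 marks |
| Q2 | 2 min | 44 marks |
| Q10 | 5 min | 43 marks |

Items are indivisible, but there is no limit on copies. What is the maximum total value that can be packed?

Best value-per-unit is Q2 at 44/2, and filling with it alone uses time 11×2=22. No mix of the others beats 11×44 = 484.

484 marks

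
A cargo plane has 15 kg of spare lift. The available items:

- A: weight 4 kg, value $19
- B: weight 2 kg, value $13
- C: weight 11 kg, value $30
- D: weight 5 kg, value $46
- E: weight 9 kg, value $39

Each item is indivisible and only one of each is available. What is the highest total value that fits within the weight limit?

$85

Check high-value combinations within 15 kg:
- D+E: weight 5+9=14, value 46+39=85
- A+B+D: weight 4+2+5=11, value 19+13+46=78
- A+B+E: weight 4+2+9=15, value 19+13+39=71
- A+D: weight 4+5=9, value 19+46=65
Best: $85.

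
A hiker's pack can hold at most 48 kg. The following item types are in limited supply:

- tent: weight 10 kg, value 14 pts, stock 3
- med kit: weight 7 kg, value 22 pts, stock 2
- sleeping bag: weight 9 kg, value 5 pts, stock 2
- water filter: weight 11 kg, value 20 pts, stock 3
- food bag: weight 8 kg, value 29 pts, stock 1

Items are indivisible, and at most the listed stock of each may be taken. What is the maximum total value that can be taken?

Top feasible selections:
- 2×med kit + 2×water filter + 1×food bag: weight 44, value 113
- 1×med kit + 3×water filter + 1×food bag: weight 48, value 111
Best: 113 pts.

113 pts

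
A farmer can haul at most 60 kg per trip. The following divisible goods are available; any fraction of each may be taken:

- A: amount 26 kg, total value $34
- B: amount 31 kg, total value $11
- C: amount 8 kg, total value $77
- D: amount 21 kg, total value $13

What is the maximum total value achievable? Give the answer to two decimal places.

125.77

Take in order of value per unit:
- C (77/8 per unit): all 8 → value 77, running total 77.00
- A (34/26 per unit): all 26 → value 34, running total 111.00
- D (13/21 per unit): all 21 → value 13, running total 124.00
- B (11/31 per unit): 5 of 31 → value 5×11/31 = 1.7742, running total 125.77
Total 125.77.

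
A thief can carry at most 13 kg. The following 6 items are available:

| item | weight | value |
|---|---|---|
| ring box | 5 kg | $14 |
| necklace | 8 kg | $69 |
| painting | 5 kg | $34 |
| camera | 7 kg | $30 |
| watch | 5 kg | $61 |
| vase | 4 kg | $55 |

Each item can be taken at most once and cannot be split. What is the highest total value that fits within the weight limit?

$130

This is a 0/1 knapsack; check combinations near the capacity.
- necklace+watch: weight 8+5=13, value 69+61=130
- necklace+vase: weight 8+4=12, value 69+55=124
- watch+vase: weight 5+4=9, value 61+55=116
- necklace+painting: weight 8+5=13, value 69+34=103
Best: $130.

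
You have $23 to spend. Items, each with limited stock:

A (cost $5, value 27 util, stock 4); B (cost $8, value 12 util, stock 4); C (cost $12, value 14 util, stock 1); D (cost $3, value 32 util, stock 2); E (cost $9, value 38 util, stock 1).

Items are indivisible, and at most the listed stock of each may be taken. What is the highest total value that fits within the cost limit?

Top feasible selections:
- 3×A + 2×D: cost 21, value 145
- 4×A + 1×D: cost 23, value 140
Best: 145 util.

145 util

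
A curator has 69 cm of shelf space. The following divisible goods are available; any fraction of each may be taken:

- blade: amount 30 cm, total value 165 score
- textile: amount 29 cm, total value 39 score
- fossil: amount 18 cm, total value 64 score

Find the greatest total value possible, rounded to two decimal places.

257.24

Take in order of value per unit:
- blade (165/30 per unit): all 30 → value 165, running total 165.00
- fossil (64/18 per unit): all 18 → value 64, running total 229.00
- textile (39/29 per unit): 21 of 29 → value 21×39/29 = 28.2414, running total 257.24
Total 257.24.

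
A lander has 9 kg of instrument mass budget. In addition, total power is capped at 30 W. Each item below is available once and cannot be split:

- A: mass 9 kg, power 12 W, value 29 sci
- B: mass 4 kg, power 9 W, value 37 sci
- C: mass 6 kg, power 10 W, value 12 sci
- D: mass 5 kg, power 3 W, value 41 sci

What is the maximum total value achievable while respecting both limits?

Feasible sets respecting both limits:
- B+D: mass 9, power 12, value 78
- D: mass 5, power 3, value 41
- B: mass 4, power 9, value 37
- A: mass 9, power 12, value 29
Best: 78 sci.

78 sci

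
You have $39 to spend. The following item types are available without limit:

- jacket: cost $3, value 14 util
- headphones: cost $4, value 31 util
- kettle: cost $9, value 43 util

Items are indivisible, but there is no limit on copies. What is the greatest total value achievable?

Best value-per-unit is headphones at 31/4; filling with it alone gives 9×31 = 279.
Optimal mix: 1×jacket + 9×headphones → cost 39, value 293.

293 util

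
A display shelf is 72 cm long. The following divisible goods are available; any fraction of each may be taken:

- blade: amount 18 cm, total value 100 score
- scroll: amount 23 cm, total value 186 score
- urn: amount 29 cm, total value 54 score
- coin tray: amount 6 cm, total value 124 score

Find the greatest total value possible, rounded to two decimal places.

Take in order of value per unit:
- coin tray (124/6 per unit): all 6 → value 124, running total 124.00
- scroll (186/23 per unit): all 23 → value 186, running total 310.00
- blade (100/18 per unit): all 18 → value 100, running total 410.00
- urn (54/29 per unit): 25 of 29 → value 25×54/29 = 46.5517, running total 456.55
Total 456.55.

456.55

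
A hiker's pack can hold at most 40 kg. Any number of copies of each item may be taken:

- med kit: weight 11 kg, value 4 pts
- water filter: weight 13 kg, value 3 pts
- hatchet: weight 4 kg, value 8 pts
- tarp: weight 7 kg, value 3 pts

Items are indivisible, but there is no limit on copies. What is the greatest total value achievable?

80 pts

Best value-per-unit is hatchet at 8/4, and filling with it alone uses weight 10×4=40. No mix of the others beats 10×8 = 80.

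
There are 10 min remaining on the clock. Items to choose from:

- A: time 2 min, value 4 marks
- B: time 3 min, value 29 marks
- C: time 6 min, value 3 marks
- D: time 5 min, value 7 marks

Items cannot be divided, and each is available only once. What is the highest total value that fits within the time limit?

40 marks

Check high-value combinations within 10 min:
- A+B+D: time 2+3+5=10, value 4+29+7=40
- B+D: time 3+5=8, value 29+7=36
- A+B: time 2+3=5, value 4+29=33
Best: 40 marks.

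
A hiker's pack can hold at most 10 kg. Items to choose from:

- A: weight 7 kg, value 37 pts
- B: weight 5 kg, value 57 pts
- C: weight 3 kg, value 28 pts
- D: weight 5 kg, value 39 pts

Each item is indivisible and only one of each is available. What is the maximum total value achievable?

This is a 0/1 knapsack; check combinations near the capacity.
- B+D: weight 5+5=10, value 57+39=96
- B+C: weight 5+3=8, value 57+28=85
- C+D: weight 3+5=8, value 28+39=67
Best: 96 pts.

96 pts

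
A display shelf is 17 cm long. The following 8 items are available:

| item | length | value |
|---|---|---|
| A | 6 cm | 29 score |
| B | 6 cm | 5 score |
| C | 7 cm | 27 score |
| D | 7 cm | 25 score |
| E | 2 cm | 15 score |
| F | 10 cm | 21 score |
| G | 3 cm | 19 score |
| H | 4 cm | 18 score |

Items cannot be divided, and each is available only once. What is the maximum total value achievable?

81 score

This is a 0/1 knapsack; check combinations near the capacity.
- A+E+G+H: length 6+2+3+4=15, value 29+15+19+18=81
- C+E+G+H: length 7+2+3+4=16, value 27+15+19+18=79
- D+E+G+H: length 7+2+3+4=16, value 25+15+19+18=77
- A+C+G: length 6+7+3=16, value 29+27+19=75
Best: 81 score.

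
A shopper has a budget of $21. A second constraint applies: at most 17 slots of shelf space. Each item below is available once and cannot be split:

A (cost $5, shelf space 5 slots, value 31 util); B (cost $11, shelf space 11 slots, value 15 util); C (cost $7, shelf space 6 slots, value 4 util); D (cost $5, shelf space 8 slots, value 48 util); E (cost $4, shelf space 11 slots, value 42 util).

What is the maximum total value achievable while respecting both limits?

Feasible sets respecting both limits:
- A+D: cost 10, shelf space 13, value 79
- A+E: cost 9, shelf space 16, value 73
- C+D: cost 12, shelf space 14, value 52
Best: 79 util.

79 util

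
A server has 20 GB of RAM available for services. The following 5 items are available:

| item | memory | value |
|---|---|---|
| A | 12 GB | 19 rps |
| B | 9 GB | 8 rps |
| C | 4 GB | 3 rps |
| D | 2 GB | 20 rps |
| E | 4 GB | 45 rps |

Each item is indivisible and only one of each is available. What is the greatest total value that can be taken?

84 rps

Check high-value combinations within 20 GB:
- A+D+E: memory 12+2+4=18, value 19+20+45=84
- B+C+D+E: memory 9+4+2+4=19, value 8+3+20+45=76
- B+D+E: memory 9+2+4=15, value 8+20+45=73
- C+D+E: memory 4+2+4=10, value 3+20+45=68
- A+C+E: memory 12+4+4=20, value 19+3+45=67
Best: 84 rps.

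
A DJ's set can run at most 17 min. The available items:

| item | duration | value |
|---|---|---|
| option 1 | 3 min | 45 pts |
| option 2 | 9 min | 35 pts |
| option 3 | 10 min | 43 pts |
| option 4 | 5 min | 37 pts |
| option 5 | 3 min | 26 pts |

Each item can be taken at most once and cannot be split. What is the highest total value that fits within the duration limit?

117 pts

Check high-value combinations within 17 min:
- option 1+option 2+option 4: duration 3+9+5=17, value 45+35+37=117
- option 1+option 3+option 5: duration 3+10+3=16, value 45+43+26=114
- option 1+option 4+option 5: duration 3+5+3=11, value 45+37+26=108
- option 1+option 2+option 5: duration 3+9+3=15, value 45+35+26=106
- option 2+option 4+option 5: duration 9+5+3=17, value 35+37+26=98
Best: 117 pts.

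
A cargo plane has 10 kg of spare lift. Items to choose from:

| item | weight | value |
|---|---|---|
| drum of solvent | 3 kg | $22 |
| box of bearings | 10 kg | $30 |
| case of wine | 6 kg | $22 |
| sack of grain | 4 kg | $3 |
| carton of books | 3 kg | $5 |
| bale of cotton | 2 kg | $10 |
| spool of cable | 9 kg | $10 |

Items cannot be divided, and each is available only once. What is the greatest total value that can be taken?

$44

Check high-value combinations within 10 kg:
- drum of solvent+case of wine: weight 3+6=9, value 22+22=44
- drum of solvent+carton of books+bale of cotton: weight 3+3+2=8, value 22+5+10=37
- drum of solvent+sack of grain+bale of cotton: weight 3+4+2=9, value 22+3+10=35
- drum of solvent+bale of cotton: weight 3+2=5, value 22+10=32
Best: $44.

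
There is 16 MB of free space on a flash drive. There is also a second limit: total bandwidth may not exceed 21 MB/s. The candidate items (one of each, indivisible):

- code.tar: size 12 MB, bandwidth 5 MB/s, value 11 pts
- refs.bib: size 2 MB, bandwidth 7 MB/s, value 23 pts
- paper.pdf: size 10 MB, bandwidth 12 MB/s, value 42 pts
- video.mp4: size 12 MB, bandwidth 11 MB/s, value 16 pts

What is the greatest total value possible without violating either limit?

Feasible sets respecting both limits:
- refs.bib+paper.pdf: size 12, bandwidth 19, value 65
- paper.pdf: size 10, bandwidth 12, value 42
- refs.bib+video.mp4: size 14, bandwidth 18, value 39
Best: 65 pts.

65 pts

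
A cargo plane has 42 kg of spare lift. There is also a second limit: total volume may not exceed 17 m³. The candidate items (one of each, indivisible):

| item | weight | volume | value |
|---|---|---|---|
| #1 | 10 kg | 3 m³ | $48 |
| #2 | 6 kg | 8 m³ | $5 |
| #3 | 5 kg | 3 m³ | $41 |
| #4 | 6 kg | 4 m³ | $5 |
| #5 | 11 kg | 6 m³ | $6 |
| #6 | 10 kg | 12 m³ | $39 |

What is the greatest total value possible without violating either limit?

$100

Feasible sets respecting both limits:
- #1+#3+#4+#5: weight 32, volume 16, value 100
- #1+#3+#5: weight 26, volume 12, value 95
- #1+#2+#3: weight 21, volume 14, value 94
- #1+#3+#4: weight 21, volume 10, value 94
Best: $100.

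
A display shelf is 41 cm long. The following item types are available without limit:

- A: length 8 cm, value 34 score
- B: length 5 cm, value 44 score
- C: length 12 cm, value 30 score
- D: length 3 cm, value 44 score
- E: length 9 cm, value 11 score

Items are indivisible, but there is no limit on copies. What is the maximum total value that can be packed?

572 score

Best value-per-unit is D at 44/3; filling with it alone gives 13×44 = 572.
Optimal mix: 1×B + 12×D → length 41, value 572.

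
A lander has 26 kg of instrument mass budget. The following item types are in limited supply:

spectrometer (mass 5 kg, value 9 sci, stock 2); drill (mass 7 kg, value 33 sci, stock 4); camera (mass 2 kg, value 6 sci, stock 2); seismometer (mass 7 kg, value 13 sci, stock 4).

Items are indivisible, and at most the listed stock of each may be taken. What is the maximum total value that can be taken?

111 sci

Best selections within mass 26 and stock limits:
- 3×drill + 2×camera: mass 25, value 111
- 1×spectrometer + 3×drill: mass 26, value 108
- 3×drill + 1×camera: mass 23, value 105
Best: 111 sci.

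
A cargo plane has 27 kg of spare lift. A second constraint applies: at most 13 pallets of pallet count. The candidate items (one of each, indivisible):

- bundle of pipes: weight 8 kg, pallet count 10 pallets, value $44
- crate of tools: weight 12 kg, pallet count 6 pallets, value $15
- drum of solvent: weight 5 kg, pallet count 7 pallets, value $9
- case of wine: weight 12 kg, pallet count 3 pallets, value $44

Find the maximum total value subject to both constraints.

Feasible sets respecting both limits:
- bundle of pipes+case of wine: weight 20, pallet count 13, value 88
- crate of tools+case of wine: weight 24, pallet count 9, value 59
- drum of solvent+case of wine: weight 17, pallet count 10, value 53
Best: $88.

$88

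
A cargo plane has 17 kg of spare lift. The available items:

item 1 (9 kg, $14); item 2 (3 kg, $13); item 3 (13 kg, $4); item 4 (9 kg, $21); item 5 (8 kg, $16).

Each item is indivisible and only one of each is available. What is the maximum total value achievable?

$37

Check high-value combinations within 17 kg:
- item 4+item 5: weight 9+8=17, value 21+16=37
- item 2+item 4: weight 3+9=12, value 13+21=34
- item 1+item 5: weight 9+8=17, value 14+16=30
- item 2+item 5: weight 3+8=11, value 13+16=29
- item 1+item 2: weight 9+3=12, value 14+13=27
Best: $37.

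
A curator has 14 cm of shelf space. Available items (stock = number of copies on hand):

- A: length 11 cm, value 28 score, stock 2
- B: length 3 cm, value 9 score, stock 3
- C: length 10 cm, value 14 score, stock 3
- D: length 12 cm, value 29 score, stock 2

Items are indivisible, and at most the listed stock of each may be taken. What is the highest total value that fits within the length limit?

37 score

Best selections within length 14 and stock limits:
- 1×A + 1×B: length 14, value 37
- 1×D: length 12, value 29
- 1×A: length 11, value 28
- 3×B: length 9, value 27
Best: 37 score.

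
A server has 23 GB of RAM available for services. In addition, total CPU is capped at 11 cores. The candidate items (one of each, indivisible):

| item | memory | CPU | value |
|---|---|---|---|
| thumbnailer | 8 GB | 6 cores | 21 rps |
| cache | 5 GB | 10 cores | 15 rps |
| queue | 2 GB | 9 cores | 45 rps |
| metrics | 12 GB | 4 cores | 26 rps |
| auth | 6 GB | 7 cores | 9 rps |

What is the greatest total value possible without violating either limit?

Feasible sets respecting both limits:
- thumbnailer+metrics: memory 20, CPU 10, value 47
- queue: memory 2, CPU 9, value 45
- metrics+auth: memory 18, CPU 11, value 35
Best: 47 rps.

47 rps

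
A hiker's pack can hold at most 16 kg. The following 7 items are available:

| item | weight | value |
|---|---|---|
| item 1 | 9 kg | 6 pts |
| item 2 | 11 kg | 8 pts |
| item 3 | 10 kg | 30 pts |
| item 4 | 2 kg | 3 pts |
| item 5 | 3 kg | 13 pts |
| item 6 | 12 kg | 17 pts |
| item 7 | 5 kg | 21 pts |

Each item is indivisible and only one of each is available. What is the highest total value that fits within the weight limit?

Check high-value combinations within 16 kg:
- item 3+item 7: weight 10+5=15, value 30+21=51
- item 3+item 4+item 5: weight 10+2+3=15, value 30+3+13=46
- item 3+item 5: weight 10+3=13, value 30+13=43
Best: 51 pts.

51 pts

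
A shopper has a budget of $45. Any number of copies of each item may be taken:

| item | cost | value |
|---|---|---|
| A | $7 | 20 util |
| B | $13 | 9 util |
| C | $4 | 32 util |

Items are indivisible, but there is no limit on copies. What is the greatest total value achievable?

352 util

Best value-per-unit is C at 32/4, and filling with it alone uses cost 11×4=44. No mix of the others beats 11×32 = 352.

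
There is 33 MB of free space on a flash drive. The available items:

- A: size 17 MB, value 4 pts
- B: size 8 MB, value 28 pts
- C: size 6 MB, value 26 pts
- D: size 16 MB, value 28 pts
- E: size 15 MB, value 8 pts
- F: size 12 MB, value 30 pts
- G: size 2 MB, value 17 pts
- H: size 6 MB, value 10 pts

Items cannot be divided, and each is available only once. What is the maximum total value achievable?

Check high-value combinations within 33 MB:
- B+C+F+G: size 8+6+12+2=28, value 28+26+30+17=101
- B+C+D+G: size 8+6+16+2=32, value 28+26+28+17=99
- B+C+F+H: size 8+6+12+6=32, value 28+26+30+10=94
- B+F+G+H: size 8+12+2+6=28, value 28+30+17+10=85
Best: 101 pts.

101 pts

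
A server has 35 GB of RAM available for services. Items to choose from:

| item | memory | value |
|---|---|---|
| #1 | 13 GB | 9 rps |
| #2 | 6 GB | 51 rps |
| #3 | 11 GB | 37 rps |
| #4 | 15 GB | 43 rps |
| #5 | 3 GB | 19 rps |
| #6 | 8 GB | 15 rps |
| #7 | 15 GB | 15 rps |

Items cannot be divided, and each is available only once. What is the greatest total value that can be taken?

150 rps

Check high-value combinations within 35 GB:
- #2+#3+#4+#5: memory 6+11+15+3=35, value 51+37+43+19=150
- #2+#3+#4: memory 6+11+15=32, value 51+37+43=131
- #2+#4+#5+#6: memory 6+15+3+8=32, value 51+43+19+15=128
- #2+#3+#5+#6: memory 6+11+3+8=28, value 51+37+19+15=122
Best: 150 rps.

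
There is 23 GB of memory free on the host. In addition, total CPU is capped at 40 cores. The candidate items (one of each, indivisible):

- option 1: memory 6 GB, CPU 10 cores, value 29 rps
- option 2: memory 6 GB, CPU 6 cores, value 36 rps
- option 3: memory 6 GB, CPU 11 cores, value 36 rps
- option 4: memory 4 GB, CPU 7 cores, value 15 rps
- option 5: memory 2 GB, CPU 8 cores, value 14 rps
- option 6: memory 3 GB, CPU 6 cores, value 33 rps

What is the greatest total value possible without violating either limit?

134 rps

Feasible sets respecting both limits:
- option 1+option 2+option 3+option 6: memory 21, CPU 33, value 134
- option 2+option 3+option 4+option 5+option 6: memory 21, CPU 38, value 134
- option 1+option 2+option 4+option 5+option 6: memory 21, CPU 37, value 127
- option 2+option 3+option 4+option 6: memory 19, CPU 30, value 120
Best: 134 rps.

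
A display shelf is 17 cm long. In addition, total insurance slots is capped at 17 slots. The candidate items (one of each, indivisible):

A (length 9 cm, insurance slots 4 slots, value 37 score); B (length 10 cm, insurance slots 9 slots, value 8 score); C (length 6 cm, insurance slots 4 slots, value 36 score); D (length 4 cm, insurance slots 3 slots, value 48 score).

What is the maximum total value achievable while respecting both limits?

85 score

Feasible sets respecting both limits:
- A+D: length 13, insurance slots 7, value 85
- C+D: length 10, insurance slots 7, value 84
- A+C: length 15, insurance slots 8, value 73
Best: 85 score.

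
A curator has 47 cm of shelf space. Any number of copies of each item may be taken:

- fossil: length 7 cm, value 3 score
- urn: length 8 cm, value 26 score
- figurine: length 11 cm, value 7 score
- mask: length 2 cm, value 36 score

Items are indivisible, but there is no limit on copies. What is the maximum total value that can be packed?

828 score

Best value-per-unit is mask at 36/2, and filling with it alone uses length 23×2=46. No mix of the others beats 23×36 = 828.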